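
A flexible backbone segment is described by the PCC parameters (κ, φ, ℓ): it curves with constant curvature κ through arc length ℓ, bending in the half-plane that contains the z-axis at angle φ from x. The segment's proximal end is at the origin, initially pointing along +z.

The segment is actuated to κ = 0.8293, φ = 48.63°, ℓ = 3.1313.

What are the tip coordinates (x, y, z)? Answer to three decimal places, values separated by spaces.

1.479 1.679 0.625

θ = κ·ℓ = 0.8293 × 3.1313 = 2.59679 rad
ρ = (1 − cos θ)/κ = (1 − -0.85523)/0.8293 = 2.23710
z = sin θ / κ = 0.51825/0.8293 = 0.62493
x = ρ cos φ = 2.23710 × cos(48.63°) = 1.47854
y = ρ sin φ = 2.23710 × sin(48.63°) = 1.67885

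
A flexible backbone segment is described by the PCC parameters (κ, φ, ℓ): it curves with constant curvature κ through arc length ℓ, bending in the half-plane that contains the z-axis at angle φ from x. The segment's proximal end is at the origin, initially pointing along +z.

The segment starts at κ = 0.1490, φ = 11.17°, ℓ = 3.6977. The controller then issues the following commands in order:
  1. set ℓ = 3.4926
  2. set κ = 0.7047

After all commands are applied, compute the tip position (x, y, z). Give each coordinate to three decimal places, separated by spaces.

2.474 0.489 0.893

initial: κ=0.1490, φ=11.17°, ℓ=3.6977
cmd 1: set ℓ=3.4926 → (κ,φ,ℓ)=(0.1490,11.17°,3.4926) → tip=(0.8716,0.1721,3.3371)
cmd 2: set κ=0.7047 → (κ,φ,ℓ)=(0.7047,11.17°,3.4926) → tip=(2.4744,0.4886,0.8927)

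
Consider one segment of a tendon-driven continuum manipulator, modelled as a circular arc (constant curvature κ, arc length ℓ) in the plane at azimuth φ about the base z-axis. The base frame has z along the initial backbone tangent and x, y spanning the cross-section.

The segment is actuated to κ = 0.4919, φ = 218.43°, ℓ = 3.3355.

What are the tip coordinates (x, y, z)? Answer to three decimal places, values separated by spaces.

θ = κ·ℓ = 0.4919 × 3.3355 = 1.64073 rad
ρ = (1 − cos θ)/κ = (1 − -0.06988)/0.4919 = 2.17499
z = sin θ / κ = 0.99756/0.4919 = 2.02796
x = ρ cos φ = 2.17499 × cos(218.43°) = -1.70382
y = ρ sin φ = 2.17499 × sin(218.43°) = -1.35188

-1.704 -1.352 2.028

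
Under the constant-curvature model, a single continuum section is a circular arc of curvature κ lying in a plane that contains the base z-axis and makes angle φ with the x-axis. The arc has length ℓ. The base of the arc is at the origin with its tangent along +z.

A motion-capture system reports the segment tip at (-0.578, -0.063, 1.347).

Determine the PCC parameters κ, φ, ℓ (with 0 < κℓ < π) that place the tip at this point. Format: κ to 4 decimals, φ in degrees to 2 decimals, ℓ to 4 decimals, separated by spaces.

0.5402 186.22 1.5085

ρ = √(x²+y²) = √(-0.578² + -0.063²) = 0.58142
φ = atan2(y, x) mod 360° = atan2(-0.063, -0.578) = 186.2205°
|p|² = ρ² + z² = 0.58142² + 1.347² = 2.15246
κ = 2ρ / |p|² = 2×0.58142 / 2.15246 = 0.54024
θ = 2·atan2(ρ, z) = 2·atan2(0.58142, 1.347) = 0.81497 rad
ℓ = θ/κ = 0.81497/0.54024 = 1.50853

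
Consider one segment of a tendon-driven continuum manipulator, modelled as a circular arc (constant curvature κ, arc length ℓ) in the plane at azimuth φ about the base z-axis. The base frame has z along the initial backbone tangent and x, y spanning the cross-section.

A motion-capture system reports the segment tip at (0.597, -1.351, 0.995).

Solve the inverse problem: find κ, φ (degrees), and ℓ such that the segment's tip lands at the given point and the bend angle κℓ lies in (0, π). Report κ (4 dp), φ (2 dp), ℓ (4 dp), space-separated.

ρ = √(x²+y²) = √(0.597² + -1.351²) = 1.47703
φ = atan2(y, x) mod 360° = atan2(-1.351, 0.597) = 293.8404°
|p|² = ρ² + z² = 1.47703² + 0.995² = 3.17163
κ = 2ρ / |p|² = 2×1.47703 / 3.17163 = 0.93140
θ = 2·atan2(ρ, z) = 2·atan2(1.47703, 0.995) = 1.95595 rad
ℓ = θ/κ = 1.95595/0.93140 = 2.10001

0.9314 293.84 2.1000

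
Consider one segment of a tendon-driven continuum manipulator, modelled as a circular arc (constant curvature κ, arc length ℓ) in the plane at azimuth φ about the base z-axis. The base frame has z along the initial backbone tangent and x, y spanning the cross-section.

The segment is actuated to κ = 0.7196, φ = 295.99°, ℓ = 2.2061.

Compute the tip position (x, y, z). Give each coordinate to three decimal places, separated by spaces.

θ = κ·ℓ = 0.7196 × 2.2061 = 1.58751 rad
ρ = (1 − cos θ)/κ = (1 − -0.01671)/0.7196 = 1.41289
z = sin θ / κ = 0.99986/0.7196 = 1.38947
x = ρ cos φ = 1.41289 × cos(295.99°) = 0.61915
y = ρ sin φ = 1.41289 × sin(295.99°) = -1.27000

0.619 -1.270 1.389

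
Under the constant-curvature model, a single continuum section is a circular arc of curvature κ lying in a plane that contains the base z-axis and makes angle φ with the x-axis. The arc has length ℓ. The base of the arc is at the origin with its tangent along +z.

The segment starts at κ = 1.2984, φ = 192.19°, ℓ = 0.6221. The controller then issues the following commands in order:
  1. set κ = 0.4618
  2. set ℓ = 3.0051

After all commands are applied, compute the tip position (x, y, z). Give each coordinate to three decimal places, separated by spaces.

initial: κ=1.2984, φ=192.19°, ℓ=0.6221
cmd 1: set κ=0.4618 → (κ,φ,ℓ)=(0.4618,192.19°,0.6221) → tip=(-0.0867,-0.0187,0.6136)
cmd 2: set ℓ=3.0051 → (κ,φ,ℓ)=(0.4618,192.19°,3.0051) → tip=(-1.7313,-0.3740,2.1293)

-1.731 -0.374 2.129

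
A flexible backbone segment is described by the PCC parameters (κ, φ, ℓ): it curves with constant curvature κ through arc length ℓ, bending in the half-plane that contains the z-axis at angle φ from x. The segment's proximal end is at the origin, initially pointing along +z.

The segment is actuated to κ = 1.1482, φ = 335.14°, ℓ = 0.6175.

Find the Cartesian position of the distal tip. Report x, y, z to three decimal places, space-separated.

0.190 -0.088 0.567

θ = κ·ℓ = 1.1482 × 0.6175 = 0.70901 rad
ρ = (1 − cos θ)/κ = (1 − 0.75900)/1.1482 = 0.20989
z = sin θ / κ = 0.65109/1.1482 = 0.56705
x = ρ cos φ = 0.20989 × cos(335.14°) = 0.19044
y = ρ sin φ = 0.20989 × sin(335.14°) = -0.08824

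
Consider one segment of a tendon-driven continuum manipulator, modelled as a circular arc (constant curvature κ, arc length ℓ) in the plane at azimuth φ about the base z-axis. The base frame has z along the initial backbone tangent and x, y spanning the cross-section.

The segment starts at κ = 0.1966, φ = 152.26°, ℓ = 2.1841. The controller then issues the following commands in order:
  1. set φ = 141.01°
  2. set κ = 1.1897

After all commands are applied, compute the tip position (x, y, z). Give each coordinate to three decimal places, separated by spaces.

initial: κ=0.1966, φ=152.26°, ℓ=2.1841
cmd 1: set φ=141.01° → (κ,φ,ℓ)=(0.1966,141.01°,2.1841) → tip=(-0.3589,0.2905,2.1176)
cmd 2: set κ=1.1897 → (κ,φ,ℓ)=(1.1897,141.01°,2.1841) → tip=(-1.2126,0.9816,0.4344)

-1.213 0.982 0.434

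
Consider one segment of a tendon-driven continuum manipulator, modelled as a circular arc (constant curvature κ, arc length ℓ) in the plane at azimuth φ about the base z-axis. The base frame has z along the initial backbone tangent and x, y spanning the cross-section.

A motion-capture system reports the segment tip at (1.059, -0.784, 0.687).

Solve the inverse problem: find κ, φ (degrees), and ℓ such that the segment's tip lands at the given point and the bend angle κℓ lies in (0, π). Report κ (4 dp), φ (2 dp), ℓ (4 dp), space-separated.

1.1934 323.49 1.8270

ρ = √(x²+y²) = √(1.059² + -0.784²) = 1.31763
φ = atan2(y, x) mod 360° = atan2(-0.784, 1.059) = 323.4867°
|p|² = ρ² + z² = 1.31763² + 0.687² = 2.20811
κ = 2ρ / |p|² = 2×1.31763 / 2.20811 = 1.19344
θ = 2·atan2(ρ, z) = 2·atan2(1.31763, 0.687) = 2.18036 rad
ℓ = θ/κ = 2.18036/1.19344 = 1.82695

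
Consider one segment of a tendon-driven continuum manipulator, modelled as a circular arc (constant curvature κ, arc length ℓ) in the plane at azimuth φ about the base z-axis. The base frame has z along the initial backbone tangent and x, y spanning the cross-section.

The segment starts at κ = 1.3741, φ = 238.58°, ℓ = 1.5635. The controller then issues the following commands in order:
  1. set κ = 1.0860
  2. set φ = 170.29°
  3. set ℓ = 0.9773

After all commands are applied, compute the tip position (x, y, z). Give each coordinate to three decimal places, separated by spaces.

initial: κ=1.3741, φ=238.58°, ℓ=1.5635
cmd 1: set κ=1.0860 → (κ,φ,ℓ)=(1.0860,238.58°,1.5635) → tip=(-0.5409,-0.8854,0.9134)
cmd 2: set φ=170.29° → (κ,φ,ℓ)=(1.0860,170.29°,1.5635) → tip=(-1.0227,0.1750,0.9134)
cmd 3: set ℓ=0.9773 → (κ,φ,ℓ)=(1.0860,170.29°,0.9773) → tip=(-0.4650,0.0796,0.8039)

-0.465 0.080 0.804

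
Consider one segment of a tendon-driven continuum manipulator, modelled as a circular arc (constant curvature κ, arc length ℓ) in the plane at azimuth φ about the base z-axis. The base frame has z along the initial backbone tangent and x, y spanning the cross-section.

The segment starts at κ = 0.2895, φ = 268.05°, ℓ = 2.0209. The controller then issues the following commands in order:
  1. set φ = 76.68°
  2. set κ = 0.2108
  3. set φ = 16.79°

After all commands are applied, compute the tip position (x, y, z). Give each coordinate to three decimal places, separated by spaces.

initial: κ=0.2895, φ=268.05°, ℓ=2.0209
cmd 1: set φ=76.68° → (κ,φ,ℓ)=(0.2895,76.68°,2.0209) → tip=(0.1324,0.5590,1.9076)
cmd 2: set κ=0.2108 → (κ,φ,ℓ)=(0.2108,76.68°,2.0209) → tip=(0.0977,0.4126,1.9603)
cmd 3: set φ=16.79° → (κ,φ,ℓ)=(0.2108,16.79°,2.0209) → tip=(0.4059,0.1225,1.9603)

0.406 0.122 1.960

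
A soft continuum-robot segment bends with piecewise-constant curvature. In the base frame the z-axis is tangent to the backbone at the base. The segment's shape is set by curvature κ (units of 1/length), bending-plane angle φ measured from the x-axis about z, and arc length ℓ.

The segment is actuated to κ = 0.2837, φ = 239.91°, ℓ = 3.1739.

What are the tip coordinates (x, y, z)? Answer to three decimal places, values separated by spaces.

-0.669 -1.155 2.762

θ = κ·ℓ = 0.2837 × 3.1739 = 0.90044 rad
ρ = (1 − cos θ)/κ = (1 − 0.62127)/0.2837 = 1.33497
z = sin θ / κ = 0.78360/0.2837 = 2.76206
x = ρ cos φ = 1.33497 × cos(239.91°) = -0.66930
y = ρ sin φ = 1.33497 × sin(239.91°) = -1.15507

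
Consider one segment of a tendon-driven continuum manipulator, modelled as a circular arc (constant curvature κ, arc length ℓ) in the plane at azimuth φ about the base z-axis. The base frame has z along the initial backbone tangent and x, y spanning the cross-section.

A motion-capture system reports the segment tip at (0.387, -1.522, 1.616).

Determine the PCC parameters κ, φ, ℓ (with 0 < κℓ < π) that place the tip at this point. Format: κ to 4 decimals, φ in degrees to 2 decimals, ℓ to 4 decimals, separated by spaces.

0.6186 284.27 2.4932

ρ = √(x²+y²) = √(0.387² + -1.522²) = 1.57043
φ = atan2(y, x) mod 360° = atan2(-1.522, 0.387) = 284.2663°
|p|² = ρ² + z² = 1.57043² + 1.616² = 5.07771
κ = 2ρ / |p|² = 2×1.57043 / 5.07771 = 0.61856
θ = 2·atan2(ρ, z) = 2·atan2(1.57043, 1.616) = 1.54220 rad
ℓ = θ/κ = 1.54220/0.61856 = 2.49321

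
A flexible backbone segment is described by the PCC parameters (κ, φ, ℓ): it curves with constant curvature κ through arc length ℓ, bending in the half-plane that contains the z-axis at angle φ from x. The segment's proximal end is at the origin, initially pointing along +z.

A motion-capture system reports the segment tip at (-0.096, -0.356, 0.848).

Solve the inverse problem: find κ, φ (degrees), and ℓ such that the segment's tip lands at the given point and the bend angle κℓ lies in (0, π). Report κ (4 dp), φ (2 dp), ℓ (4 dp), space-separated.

0.8624 254.91 0.9511

ρ = √(x²+y²) = √(-0.096² + -0.356²) = 0.36872
φ = atan2(y, x) mod 360° = atan2(-0.356, -0.096) = 254.9084°
|p|² = ρ² + z² = 0.36872² + 0.848² = 0.85506
κ = 2ρ / |p|² = 2×0.36872 / 0.85506 = 0.86244
θ = 2·atan2(ρ, z) = 2·atan2(0.36872, 0.848) = 0.82030 rad
ℓ = θ/κ = 0.82030/0.86244 = 0.95114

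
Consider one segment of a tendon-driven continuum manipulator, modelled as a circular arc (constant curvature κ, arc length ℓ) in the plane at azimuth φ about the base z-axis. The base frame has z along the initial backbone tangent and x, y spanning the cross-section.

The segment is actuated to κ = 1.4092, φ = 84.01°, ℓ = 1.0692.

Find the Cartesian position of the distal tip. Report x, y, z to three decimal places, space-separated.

0.069 0.661 0.708

θ = κ·ℓ = 1.4092 × 1.0692 = 1.50672 rad
ρ = (1 − cos θ)/κ = (1 − 0.06404)/1.4092 = 0.66418
z = sin θ / κ = 0.99795/1.4092 = 0.70817
x = ρ cos φ = 0.66418 × cos(84.01°) = 0.06931
y = ρ sin φ = 0.66418 × sin(84.01°) = 0.66055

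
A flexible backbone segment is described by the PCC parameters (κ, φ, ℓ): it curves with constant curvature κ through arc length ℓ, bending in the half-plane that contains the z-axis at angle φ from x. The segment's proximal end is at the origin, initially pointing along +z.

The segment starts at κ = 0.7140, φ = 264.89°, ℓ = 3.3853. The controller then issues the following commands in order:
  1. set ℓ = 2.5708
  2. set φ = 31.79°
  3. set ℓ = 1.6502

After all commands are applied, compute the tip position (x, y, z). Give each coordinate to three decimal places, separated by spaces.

0.735 0.456 1.294

initial: κ=0.7140, φ=264.89°, ℓ=3.3853
cmd 1: set ℓ=2.5708 → (κ,φ,ℓ)=(0.7140,264.89°,2.5708) → tip=(-0.1574,-1.7600,1.3518)
cmd 2: set φ=31.79° → (κ,φ,ℓ)=(0.7140,31.79°,2.5708) → tip=(1.5020,0.9309,1.3518)
cmd 3: set ℓ=1.6502 → (κ,φ,ℓ)=(0.7140,31.79°,1.6502) → tip=(0.7350,0.4556,1.2940)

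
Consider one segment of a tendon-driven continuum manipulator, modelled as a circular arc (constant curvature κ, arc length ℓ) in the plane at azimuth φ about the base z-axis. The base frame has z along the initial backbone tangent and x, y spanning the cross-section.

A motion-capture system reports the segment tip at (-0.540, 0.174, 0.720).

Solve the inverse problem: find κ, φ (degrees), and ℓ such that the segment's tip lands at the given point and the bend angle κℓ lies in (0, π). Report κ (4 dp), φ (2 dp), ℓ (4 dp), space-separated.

1.3504 162.14 0.9884

ρ = √(x²+y²) = √(-0.540² + 0.174²) = 0.56734
φ = atan2(y, x) mod 360° = atan2(0.174, -0.540) = 162.1399°
|p|² = ρ² + z² = 0.56734² + 0.720² = 0.84028
κ = 2ρ / |p|² = 2×0.56734 / 0.84028 = 1.35037
θ = 2·atan2(ρ, z) = 2·atan2(0.56734, 0.720) = 1.33473 rad
ℓ = θ/κ = 1.33473/1.35037 = 0.98842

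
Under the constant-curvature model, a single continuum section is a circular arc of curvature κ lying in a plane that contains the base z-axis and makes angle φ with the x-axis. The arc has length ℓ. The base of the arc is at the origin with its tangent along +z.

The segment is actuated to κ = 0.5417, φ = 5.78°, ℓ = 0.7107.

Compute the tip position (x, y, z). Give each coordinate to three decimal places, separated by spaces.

0.134 0.014 0.693

θ = κ·ℓ = 0.5417 × 0.7107 = 0.38499 rad
ρ = (1 − cos θ)/κ = (1 − 0.92680)/0.5417 = 0.13512
z = sin θ / κ = 0.37555/0.5417 = 0.69327
x = ρ cos φ = 0.13512 × cos(5.78°) = 0.13444
y = ρ sin φ = 0.13512 × sin(5.78°) = 0.01361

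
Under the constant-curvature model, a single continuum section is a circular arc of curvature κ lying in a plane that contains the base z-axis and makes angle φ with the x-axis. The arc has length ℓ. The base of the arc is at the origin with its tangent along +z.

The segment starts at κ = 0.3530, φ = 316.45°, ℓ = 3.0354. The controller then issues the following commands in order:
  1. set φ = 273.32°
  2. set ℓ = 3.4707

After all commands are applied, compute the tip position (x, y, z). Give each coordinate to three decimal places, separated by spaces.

0.108 -1.870 2.665

initial: κ=0.3530, φ=316.45°, ℓ=3.0354
cmd 1: set φ=273.32° → (κ,φ,ℓ)=(0.3530,273.32°,3.0354) → tip=(0.0855,-1.4740,2.4870)
cmd 2: set ℓ=3.4707 → (κ,φ,ℓ)=(0.3530,273.32°,3.4707) → tip=(0.1085,-1.8699,2.6653)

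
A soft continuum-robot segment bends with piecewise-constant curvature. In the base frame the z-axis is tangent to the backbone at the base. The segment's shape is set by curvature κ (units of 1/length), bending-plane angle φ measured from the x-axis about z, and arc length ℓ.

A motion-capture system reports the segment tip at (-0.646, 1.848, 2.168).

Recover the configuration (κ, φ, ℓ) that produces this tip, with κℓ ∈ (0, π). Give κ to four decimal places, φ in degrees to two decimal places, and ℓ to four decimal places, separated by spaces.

0.4589 109.27 3.2012

ρ = √(x²+y²) = √(-0.646² + 1.848²) = 1.95766
φ = atan2(y, x) mod 360° = atan2(1.848, -0.646) = 109.2679°
|p|² = ρ² + z² = 1.95766² + 2.168² = 8.53264
κ = 2ρ / |p|² = 2×1.95766 / 8.53264 = 0.45886
θ = 2·atan2(ρ, z) = 2·atan2(1.95766, 2.168) = 1.46892 rad
ℓ = θ/κ = 1.46892/0.45886 = 3.20121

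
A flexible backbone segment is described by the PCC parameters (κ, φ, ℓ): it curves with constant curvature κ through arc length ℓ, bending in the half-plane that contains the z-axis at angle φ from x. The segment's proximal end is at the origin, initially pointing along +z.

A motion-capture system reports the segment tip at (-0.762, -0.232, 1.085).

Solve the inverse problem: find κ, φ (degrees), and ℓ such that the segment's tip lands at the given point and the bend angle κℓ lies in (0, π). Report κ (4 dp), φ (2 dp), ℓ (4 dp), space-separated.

ρ = √(x²+y²) = √(-0.762² + -0.232²) = 0.79653
φ = atan2(y, x) mod 360° = atan2(-0.232, -0.762) = 196.9335°
|p|² = ρ² + z² = 0.79653² + 1.085² = 1.81169
κ = 2ρ / |p|² = 2×0.79653 / 1.81169 = 0.87933
θ = 2·atan2(ρ, z) = 2·atan2(0.79653, 1.085) = 1.26654 rad
ℓ = θ/κ = 1.26654/0.87933 = 1.44035

0.8793 196.93 1.4403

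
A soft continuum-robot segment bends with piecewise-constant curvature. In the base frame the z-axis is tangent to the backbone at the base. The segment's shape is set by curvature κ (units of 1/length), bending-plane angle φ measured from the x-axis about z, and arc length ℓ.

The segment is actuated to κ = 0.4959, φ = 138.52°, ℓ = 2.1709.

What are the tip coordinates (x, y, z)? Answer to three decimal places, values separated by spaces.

-0.794 0.702 1.775

θ = κ·ℓ = 0.4959 × 2.1709 = 1.07655 rad
ρ = (1 − cos θ)/κ = (1 − 0.47437)/0.4959 = 1.05995
z = sin θ / κ = 0.88033/0.4959 = 1.77521
x = ρ cos φ = 1.05995 × cos(138.52°) = -0.79410
y = ρ sin φ = 1.05995 × sin(138.52°) = 0.70207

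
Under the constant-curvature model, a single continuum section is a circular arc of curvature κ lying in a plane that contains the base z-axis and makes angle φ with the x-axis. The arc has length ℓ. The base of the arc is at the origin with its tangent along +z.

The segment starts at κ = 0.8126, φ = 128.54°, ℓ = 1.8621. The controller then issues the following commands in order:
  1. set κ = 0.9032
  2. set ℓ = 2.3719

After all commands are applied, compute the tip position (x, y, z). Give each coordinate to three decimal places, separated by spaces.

initial: κ=0.8126, φ=128.54°, ℓ=1.8621
cmd 1: set κ=0.9032 → (κ,φ,ℓ)=(0.9032,128.54°,1.8621) → tip=(-0.7663,0.9620,1.1004)
cmd 2: set ℓ=2.3719 → (κ,φ,ℓ)=(0.9032,128.54°,2.3719) → tip=(-1.0630,1.3344,0.9312)

-1.063 1.334 0.931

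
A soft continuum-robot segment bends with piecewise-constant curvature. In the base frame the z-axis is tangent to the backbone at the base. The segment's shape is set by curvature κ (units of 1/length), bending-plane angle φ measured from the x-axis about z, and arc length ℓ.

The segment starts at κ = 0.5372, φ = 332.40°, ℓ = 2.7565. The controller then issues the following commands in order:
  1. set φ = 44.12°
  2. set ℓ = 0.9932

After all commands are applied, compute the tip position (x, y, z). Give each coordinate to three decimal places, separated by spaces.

0.186 0.180 0.947

initial: κ=0.5372, φ=332.40°, ℓ=2.7565
cmd 1: set φ=44.12° → (κ,φ,ℓ)=(0.5372,44.12°,2.7565) → tip=(1.2162,1.1794,1.8540)
cmd 2: set ℓ=0.9932 → (κ,φ,ℓ)=(0.5372,44.12°,0.9932) → tip=(0.1857,0.1801,0.9467)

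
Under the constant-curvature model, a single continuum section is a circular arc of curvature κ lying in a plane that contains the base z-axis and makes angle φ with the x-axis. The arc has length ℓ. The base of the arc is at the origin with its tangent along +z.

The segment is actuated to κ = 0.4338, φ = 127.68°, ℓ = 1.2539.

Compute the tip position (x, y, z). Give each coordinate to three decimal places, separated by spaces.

-0.203 0.263 1.193

θ = κ·ℓ = 0.4338 × 1.2539 = 0.54394 rad
ρ = (1 − cos θ)/κ = (1 − 0.85568)/0.4338 = 0.33270
z = sin θ / κ = 0.51751/0.4338 = 1.19298
x = ρ cos φ = 0.33270 × cos(127.68°) = -0.20336
y = ρ sin φ = 0.33270 × sin(127.68°) = 0.26331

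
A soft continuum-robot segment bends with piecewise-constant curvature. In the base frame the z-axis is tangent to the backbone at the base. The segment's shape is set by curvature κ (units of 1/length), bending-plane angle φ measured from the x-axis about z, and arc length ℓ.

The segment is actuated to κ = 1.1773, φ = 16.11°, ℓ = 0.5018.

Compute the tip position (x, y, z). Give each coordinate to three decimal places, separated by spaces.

θ = κ·ℓ = 1.1773 × 0.5018 = 0.59077 rad
ρ = (1 − cos θ)/κ = (1 − 0.83051)/1.1773 = 0.14396
z = sin θ / κ = 0.55700/1.1773 = 0.47312
x = ρ cos φ = 0.14396 × cos(16.11°) = 0.13831
y = ρ sin φ = 0.14396 × sin(16.11°) = 0.03995

0.138 0.040 0.473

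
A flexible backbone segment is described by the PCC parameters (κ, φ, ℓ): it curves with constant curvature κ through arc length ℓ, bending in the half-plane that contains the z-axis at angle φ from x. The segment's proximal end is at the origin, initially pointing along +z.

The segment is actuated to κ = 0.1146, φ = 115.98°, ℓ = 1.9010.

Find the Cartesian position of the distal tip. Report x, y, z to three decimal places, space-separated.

θ = κ·ℓ = 0.1146 × 1.9010 = 0.21785 rad
ρ = (1 − cos θ)/κ = (1 − 0.97636)/0.1146 = 0.20625
z = sin θ / κ = 0.21614/0.1146 = 1.88600
x = ρ cos φ = 0.20625 × cos(115.98°) = -0.09035
y = ρ sin φ = 0.20625 × sin(115.98°) = 0.18541

-0.090 0.185 1.886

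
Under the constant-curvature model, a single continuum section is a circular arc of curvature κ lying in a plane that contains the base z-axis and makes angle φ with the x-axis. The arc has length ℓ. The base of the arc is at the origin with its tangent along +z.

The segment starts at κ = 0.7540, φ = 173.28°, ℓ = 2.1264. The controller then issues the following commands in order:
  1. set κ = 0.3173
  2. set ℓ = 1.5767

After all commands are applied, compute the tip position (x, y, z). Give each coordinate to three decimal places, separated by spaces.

initial: κ=0.7540, φ=173.28°, ℓ=2.1264
cmd 1: set κ=0.3173 → (κ,φ,ℓ)=(0.3173,173.28°,2.1264) → tip=(-0.6858,0.0808,1.9687)
cmd 2: set ℓ=1.5767 → (κ,φ,ℓ)=(0.3173,173.28°,1.5767) → tip=(-0.3836,0.0452,1.5117)

-0.384 0.045 1.512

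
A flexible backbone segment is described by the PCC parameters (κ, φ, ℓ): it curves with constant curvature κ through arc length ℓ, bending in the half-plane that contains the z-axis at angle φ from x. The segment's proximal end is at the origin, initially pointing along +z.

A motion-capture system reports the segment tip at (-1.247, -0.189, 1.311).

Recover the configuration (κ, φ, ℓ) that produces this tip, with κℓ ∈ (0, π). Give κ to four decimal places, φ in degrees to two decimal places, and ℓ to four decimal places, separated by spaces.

ρ = √(x²+y²) = √(-1.247² + -0.189²) = 1.26124
φ = atan2(y, x) mod 360° = atan2(-0.189, -1.247) = 188.6184°
|p|² = ρ² + z² = 1.26124² + 1.311² = 3.30945
κ = 2ρ / |p|² = 2×1.26124 / 3.30945 = 0.76221
θ = 2·atan2(ρ, z) = 2·atan2(1.26124, 1.311) = 1.53211 rad
ℓ = θ/κ = 1.53211/0.76221 = 2.01010

0.7622 188.62 2.0101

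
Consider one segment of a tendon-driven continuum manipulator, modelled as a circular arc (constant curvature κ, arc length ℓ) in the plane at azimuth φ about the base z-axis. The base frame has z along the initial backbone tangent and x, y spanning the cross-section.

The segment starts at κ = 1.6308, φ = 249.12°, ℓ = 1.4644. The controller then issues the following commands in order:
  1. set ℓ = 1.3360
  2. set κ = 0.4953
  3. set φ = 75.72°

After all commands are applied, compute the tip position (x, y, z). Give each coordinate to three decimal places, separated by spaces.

0.105 0.413 1.241

initial: κ=1.6308, φ=249.12°, ℓ=1.4644
cmd 1: set ℓ=1.3360 → (κ,φ,ℓ)=(1.6308,249.12°,1.3360) → tip=(-0.3434,-0.9002,0.5033)
cmd 2: set κ=0.4953 → (κ,φ,ℓ)=(0.4953,249.12°,1.3360) → tip=(-0.1519,-0.3981,1.2406)
cmd 3: set φ=75.72° → (κ,φ,ℓ)=(0.4953,75.72°,1.3360) → tip=(0.1051,0.4130,1.2406)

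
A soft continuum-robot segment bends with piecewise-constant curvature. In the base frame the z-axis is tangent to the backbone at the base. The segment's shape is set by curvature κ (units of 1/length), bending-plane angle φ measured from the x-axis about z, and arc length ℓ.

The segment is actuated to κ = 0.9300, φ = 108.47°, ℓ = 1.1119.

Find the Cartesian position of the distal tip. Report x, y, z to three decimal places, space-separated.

-0.166 0.498 0.924

θ = κ·ℓ = 0.9300 × 1.1119 = 1.03407 rad
ρ = (1 − cos θ)/κ = (1 − 0.51133)/0.9300 = 0.52545
z = sin θ / κ = 0.85939/0.9300 = 0.92407
x = ρ cos φ = 0.52545 × cos(108.47°) = -0.16647
y = ρ sin φ = 0.52545 × sin(108.47°) = 0.49839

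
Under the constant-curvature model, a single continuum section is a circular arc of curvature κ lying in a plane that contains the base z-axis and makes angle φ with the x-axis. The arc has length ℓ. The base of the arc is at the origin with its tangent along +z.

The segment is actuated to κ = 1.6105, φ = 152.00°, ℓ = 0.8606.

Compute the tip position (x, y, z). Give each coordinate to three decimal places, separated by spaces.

-0.448 0.238 0.610

θ = κ·ℓ = 1.6105 × 0.8606 = 1.38600 rad
ρ = (1 − cos θ)/κ = (1 − 0.18375)/1.6105 = 0.50683
z = sin θ / κ = 0.98297/1.6105 = 0.61035
x = ρ cos φ = 0.50683 × cos(152.00°) = -0.44750
y = ρ sin φ = 0.50683 × sin(152.00°) = 0.23794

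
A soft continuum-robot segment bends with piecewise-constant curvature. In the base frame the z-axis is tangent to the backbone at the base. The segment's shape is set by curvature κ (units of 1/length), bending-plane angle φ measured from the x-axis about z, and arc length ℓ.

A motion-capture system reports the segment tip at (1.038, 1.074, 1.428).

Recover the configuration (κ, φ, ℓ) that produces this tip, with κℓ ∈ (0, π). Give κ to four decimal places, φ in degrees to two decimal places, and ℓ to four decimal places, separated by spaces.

0.6996 45.98 2.3096

ρ = √(x²+y²) = √(1.038² + 1.074²) = 1.49363
φ = atan2(y, x) mod 360° = atan2(1.074, 1.038) = 45.9765°
|p|² = ρ² + z² = 1.49363² + 1.428² = 4.27010
κ = 2ρ / |p|² = 2×1.49363 / 4.27010 = 0.69957
θ = 2·atan2(ρ, z) = 2·atan2(1.49363, 1.428) = 1.61571 rad
ℓ = θ/κ = 1.61571/0.69957 = 2.30957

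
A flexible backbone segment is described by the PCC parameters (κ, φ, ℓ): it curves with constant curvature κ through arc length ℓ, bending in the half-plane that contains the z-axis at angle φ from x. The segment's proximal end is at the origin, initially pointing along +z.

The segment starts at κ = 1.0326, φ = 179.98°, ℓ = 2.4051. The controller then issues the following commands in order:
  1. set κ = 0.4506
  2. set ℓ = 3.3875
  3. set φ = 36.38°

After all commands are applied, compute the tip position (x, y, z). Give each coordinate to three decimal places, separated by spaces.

initial: κ=1.0326, φ=179.98°, ℓ=2.4051
cmd 1: set κ=0.4506 → (κ,φ,ℓ)=(0.4506,179.98°,2.4051) → tip=(-1.1806,0.0004,1.9612)
cmd 2: set ℓ=3.3875 → (κ,φ,ℓ)=(0.4506,179.98°,3.3875) → tip=(-2.1208,0.0007,2.2171)
cmd 3: set φ=36.38° → (κ,φ,ℓ)=(0.4506,36.38°,3.3875) → tip=(1.7074,1.2579,2.2171)

1.707 1.258 2.217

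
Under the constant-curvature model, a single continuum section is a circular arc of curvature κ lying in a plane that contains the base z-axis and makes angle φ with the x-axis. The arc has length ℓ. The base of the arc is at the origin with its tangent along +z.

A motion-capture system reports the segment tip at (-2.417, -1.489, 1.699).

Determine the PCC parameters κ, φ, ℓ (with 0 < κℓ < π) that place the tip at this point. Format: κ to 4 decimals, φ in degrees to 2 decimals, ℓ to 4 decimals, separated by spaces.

0.5187 211.64 3.9771

ρ = √(x²+y²) = √(-2.417² + -1.489²) = 2.83884
φ = atan2(y, x) mod 360° = atan2(-1.489, -2.417) = 211.6353°
|p|² = ρ² + z² = 2.83884² + 1.699² = 10.94561
κ = 2ρ / |p|² = 2×2.83884 / 10.94561 = 0.51872
θ = 2·atan2(ρ, z) = 2·atan2(2.83884, 1.699) = 2.06298 rad
ℓ = θ/κ = 2.06298/0.51872 = 3.97709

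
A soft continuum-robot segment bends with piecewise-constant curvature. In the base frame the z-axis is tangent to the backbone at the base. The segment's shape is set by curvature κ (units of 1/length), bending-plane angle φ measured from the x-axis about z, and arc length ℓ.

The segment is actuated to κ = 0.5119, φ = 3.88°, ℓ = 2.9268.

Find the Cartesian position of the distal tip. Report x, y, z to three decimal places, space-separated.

θ = κ·ℓ = 0.5119 × 2.9268 = 1.49823 rad
ρ = (1 − cos θ)/κ = (1 − 0.07250)/0.5119 = 1.81187
z = sin θ / κ = 0.99737/0.5119 = 1.94837
x = ρ cos φ = 1.81187 × cos(3.88°) = 1.80772
y = ρ sin φ = 1.81187 × sin(3.88°) = 0.12260

1.808 0.123 1.948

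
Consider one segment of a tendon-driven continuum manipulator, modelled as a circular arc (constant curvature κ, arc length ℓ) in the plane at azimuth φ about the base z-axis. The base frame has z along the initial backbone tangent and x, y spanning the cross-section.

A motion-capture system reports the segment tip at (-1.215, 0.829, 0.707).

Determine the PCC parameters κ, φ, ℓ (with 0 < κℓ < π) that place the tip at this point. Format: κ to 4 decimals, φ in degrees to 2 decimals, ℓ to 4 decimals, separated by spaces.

1.1045 145.69 2.0329

ρ = √(x²+y²) = √(-1.215² + 0.829²) = 1.47087
φ = atan2(y, x) mod 360° = atan2(0.829, -1.215) = 145.6941°
|p|² = ρ² + z² = 1.47087² + 0.707² = 2.66331
κ = 2ρ / |p|² = 2×1.47087 / 2.66331 = 1.10454
θ = 2·atan2(ρ, z) = 2·atan2(1.47087, 0.707) = 2.24547 rad
ℓ = θ/κ = 2.24547/1.10454 = 2.03294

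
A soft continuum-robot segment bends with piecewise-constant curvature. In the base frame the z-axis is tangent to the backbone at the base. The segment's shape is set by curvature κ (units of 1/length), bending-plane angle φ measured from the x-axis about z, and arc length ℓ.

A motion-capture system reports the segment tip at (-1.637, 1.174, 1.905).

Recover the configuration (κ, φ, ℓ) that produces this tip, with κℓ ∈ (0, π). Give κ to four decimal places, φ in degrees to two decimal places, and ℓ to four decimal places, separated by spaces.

ρ = √(x²+y²) = √(-1.637² + 1.174²) = 2.01446
φ = atan2(y, x) mod 360° = atan2(1.174, -1.637) = 144.3532°
|p|² = ρ² + z² = 2.01446² + 1.905² = 7.68707
κ = 2ρ / |p|² = 2×2.01446 / 7.68707 = 0.52412
θ = 2·atan2(ρ, z) = 2·atan2(2.01446, 1.905) = 1.62664 rad
ℓ = θ/κ = 1.62664/0.52412 = 3.10358

0.5241 144.35 3.1036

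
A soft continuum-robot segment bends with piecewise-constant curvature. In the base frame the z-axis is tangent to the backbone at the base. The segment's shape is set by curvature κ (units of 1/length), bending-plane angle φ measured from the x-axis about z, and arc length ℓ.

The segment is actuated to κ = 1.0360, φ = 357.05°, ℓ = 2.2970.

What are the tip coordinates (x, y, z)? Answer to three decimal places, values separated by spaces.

θ = κ·ℓ = 1.0360 × 2.2970 = 2.37969 rad
ρ = (1 − cos θ)/κ = (1 − -0.72353)/1.0360 = 1.66363
z = sin θ / κ = 0.69030/1.0360 = 0.66631
x = ρ cos φ = 1.66363 × cos(357.05°) = 1.66143
y = ρ sin φ = 1.66363 × sin(357.05°) = -0.08562

1.661 -0.086 0.666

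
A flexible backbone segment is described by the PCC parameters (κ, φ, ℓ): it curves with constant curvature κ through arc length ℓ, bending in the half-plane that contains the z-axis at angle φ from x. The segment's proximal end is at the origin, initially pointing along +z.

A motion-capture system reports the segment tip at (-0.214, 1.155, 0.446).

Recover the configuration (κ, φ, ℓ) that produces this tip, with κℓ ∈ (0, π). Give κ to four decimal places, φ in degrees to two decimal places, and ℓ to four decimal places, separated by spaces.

1.4881 100.50 1.6234

ρ = √(x²+y²) = √(-0.214² + 1.155²) = 1.17466
φ = atan2(y, x) mod 360° = atan2(1.155, -0.214) = 100.4968°
|p|² = ρ² + z² = 1.17466² + 0.446² = 1.57874
κ = 2ρ / |p|² = 2×1.17466 / 1.57874 = 1.48810
θ = 2·atan2(ρ, z) = 2·atan2(1.17466, 0.446) = 2.41585 rad
ℓ = θ/κ = 2.41585/1.48810 = 1.62345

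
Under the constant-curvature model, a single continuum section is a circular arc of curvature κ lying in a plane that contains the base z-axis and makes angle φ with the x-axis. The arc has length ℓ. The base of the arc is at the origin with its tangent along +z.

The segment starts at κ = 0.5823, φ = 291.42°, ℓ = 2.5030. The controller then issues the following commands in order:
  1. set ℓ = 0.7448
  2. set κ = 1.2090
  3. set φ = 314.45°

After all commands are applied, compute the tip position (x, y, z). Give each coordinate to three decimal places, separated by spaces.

0.219 -0.224 0.648

initial: κ=0.5823, φ=291.42°, ℓ=2.5030
cmd 1: set ℓ=0.7448 → (κ,φ,ℓ)=(0.5823,291.42°,0.7448) → tip=(0.0581,-0.1480,0.7217)
cmd 2: set κ=1.2090 → (κ,φ,ℓ)=(1.2090,291.42°,0.7448) → tip=(0.1144,-0.2916,0.6482)
cmd 3: set φ=314.45° → (κ,φ,ℓ)=(1.2090,314.45°,0.7448) → tip=(0.2194,-0.2236,0.6482)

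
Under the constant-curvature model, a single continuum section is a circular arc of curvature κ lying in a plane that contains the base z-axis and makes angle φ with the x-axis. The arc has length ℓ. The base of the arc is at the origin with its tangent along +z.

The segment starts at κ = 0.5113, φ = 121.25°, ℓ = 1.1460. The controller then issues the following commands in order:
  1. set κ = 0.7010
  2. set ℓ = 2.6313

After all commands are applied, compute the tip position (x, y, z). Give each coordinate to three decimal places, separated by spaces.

-0.940 1.549 1.373

initial: κ=0.5113, φ=121.25°, ℓ=1.1460
cmd 1: set κ=0.7010 → (κ,φ,ℓ)=(0.7010,121.25°,1.1460) → tip=(-0.2262,0.3728,1.0267)
cmd 2: set ℓ=2.6313 → (κ,φ,ℓ)=(0.7010,121.25°,2.6313) → tip=(-0.9401,1.5493,1.3734)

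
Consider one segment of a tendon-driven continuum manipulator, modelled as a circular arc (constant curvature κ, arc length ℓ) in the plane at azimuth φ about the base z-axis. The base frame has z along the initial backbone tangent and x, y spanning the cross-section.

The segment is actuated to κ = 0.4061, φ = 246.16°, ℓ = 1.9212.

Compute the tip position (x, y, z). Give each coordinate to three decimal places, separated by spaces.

-0.288 -0.651 1.732

θ = κ·ℓ = 0.4061 × 1.9212 = 0.78020 rad
ρ = (1 − cos θ)/κ = (1 − 0.71077)/0.4061 = 0.71221
z = sin θ / κ = 0.70342/0.4061 = 1.73214
x = ρ cos φ = 0.71221 × cos(246.16°) = -0.28786
y = ρ sin φ = 0.71221 × sin(246.16°) = -0.65144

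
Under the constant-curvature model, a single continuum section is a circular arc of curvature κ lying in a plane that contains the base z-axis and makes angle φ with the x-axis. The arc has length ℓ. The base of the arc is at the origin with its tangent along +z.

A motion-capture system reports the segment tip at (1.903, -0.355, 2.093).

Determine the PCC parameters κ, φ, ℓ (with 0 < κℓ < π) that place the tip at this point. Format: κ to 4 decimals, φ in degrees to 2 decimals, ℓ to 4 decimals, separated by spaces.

0.4763 349.43 3.1340

ρ = √(x²+y²) = √(1.903² + -0.355²) = 1.93583
φ = atan2(y, x) mod 360° = atan2(-0.355, 1.903) = 349.4331°
|p|² = ρ² + z² = 1.93583² + 2.093² = 8.12808
κ = 2ρ / |p|² = 2×1.93583 / 8.12808 = 0.47633
θ = 2·atan2(ρ, z) = 2·atan2(1.93583, 2.093) = 1.49281 rad
ℓ = θ/κ = 1.49281/0.47633 = 3.13398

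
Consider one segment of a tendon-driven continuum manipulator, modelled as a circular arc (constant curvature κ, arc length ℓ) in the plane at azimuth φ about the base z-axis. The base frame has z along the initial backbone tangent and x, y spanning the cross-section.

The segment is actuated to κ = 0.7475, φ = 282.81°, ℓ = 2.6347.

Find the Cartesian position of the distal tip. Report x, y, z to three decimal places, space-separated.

θ = κ·ℓ = 0.7475 × 2.6347 = 1.96944 rad
ρ = (1 − cos θ)/κ = (1 − -0.38817)/0.7475 = 1.85708
z = sin θ / κ = 0.92159/0.7475 = 1.23289
x = ρ cos φ = 1.85708 × cos(282.81°) = 0.41175
y = ρ sin φ = 1.85708 × sin(282.81°) = -1.81086

0.412 -1.811 1.233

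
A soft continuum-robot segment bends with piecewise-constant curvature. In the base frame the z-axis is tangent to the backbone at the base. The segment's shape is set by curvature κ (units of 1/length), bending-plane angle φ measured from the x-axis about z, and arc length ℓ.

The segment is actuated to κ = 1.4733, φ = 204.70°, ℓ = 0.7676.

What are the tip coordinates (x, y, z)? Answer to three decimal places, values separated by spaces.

θ = κ·ℓ = 1.4733 × 0.7676 = 1.13091 rad
ρ = (1 − cos θ)/κ = (1 − 0.42584)/1.4733 = 0.38971
z = sin θ / κ = 0.90480/1.4733 = 0.61413
x = ρ cos φ = 0.38971 × cos(204.70°) = -0.35405
y = ρ sin φ = 0.38971 × sin(204.70°) = -0.16285

-0.354 -0.163 0.614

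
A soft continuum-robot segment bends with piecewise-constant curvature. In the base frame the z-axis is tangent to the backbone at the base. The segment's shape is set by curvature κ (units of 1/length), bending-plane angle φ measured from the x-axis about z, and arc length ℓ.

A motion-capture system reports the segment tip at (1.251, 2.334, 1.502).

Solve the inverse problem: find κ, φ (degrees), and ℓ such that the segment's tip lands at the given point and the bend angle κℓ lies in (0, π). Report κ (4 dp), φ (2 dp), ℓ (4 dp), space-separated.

ρ = √(x²+y²) = √(1.251² + 2.334²) = 2.64812
φ = atan2(y, x) mod 360° = atan2(2.334, 1.251) = 61.8091°
|p|² = ρ² + z² = 2.64812² + 1.502² = 9.26856
κ = 2ρ / |p|² = 2×2.64812 / 9.26856 = 0.57142
θ = 2·atan2(ρ, z) = 2·atan2(2.64812, 1.502) = 2.10970 rad
ℓ = θ/κ = 2.10970/0.57142 = 3.69202

0.5714 61.81 3.6920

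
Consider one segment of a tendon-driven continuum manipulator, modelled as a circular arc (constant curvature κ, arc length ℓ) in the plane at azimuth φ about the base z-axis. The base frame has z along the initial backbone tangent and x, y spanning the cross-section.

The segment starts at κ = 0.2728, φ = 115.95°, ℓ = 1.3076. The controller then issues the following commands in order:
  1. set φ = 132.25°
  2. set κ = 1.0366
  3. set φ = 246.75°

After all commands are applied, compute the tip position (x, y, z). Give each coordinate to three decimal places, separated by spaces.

initial: κ=0.2728, φ=115.95°, ℓ=1.3076
cmd 1: set φ=132.25° → (κ,φ,ℓ)=(0.2728,132.25°,1.3076) → tip=(-0.1552,0.1708,1.2800)
cmd 2: set κ=1.0366 → (κ,φ,ℓ)=(1.0366,132.25°,1.3076) → tip=(-0.5100,0.5615,0.9424)
cmd 3: set φ=246.75° → (κ,φ,ℓ)=(1.0366,246.75°,1.3076) → tip=(-0.2994,-0.6970,0.9424)

-0.299 -0.697 0.942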